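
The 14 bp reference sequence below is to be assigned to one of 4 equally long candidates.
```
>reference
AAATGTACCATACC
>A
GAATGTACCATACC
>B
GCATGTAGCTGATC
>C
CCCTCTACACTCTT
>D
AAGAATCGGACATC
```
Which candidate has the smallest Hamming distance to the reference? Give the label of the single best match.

A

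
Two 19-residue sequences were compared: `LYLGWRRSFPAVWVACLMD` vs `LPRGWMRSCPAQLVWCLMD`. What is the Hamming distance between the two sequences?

7

The sequences differ at positions 2, 3, 6, 9, 12, 13, 15 (1-based) — 7 in total.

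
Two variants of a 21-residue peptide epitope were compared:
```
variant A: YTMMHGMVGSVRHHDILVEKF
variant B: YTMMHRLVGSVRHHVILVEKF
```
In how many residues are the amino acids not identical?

Comparing position by position, 3 residues differ: 6 (G/R), 7 (M/L), 15 (D/V).

3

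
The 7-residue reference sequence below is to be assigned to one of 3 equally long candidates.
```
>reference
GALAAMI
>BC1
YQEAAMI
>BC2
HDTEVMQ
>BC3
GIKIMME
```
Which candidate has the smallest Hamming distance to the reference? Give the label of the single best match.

Hamming distances to reference — BC1: 3; BC2: 6; BC3: 5.
Smallest is BC1 with 3 mismatches.

BC1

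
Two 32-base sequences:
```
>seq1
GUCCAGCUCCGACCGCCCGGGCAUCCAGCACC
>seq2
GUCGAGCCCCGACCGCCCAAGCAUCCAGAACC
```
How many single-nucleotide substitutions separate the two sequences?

5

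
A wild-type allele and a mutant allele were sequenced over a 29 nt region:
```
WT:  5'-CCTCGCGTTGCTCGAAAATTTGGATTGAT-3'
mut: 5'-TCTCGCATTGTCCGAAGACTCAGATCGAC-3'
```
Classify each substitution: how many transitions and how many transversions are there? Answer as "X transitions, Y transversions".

Mismatches (1-based):
site 1: C→T (pyrimidine→pyrimidine, transition)
site 7: G→A (purine→purine, transition)
site 11: C→T (pyrimidine→pyrimidine, transition)
site 12: T→C (pyrimidine→pyrimidine, transition)
site 17: A→G (purine→purine, transition)
site 19: T→C (pyrimidine→pyrimidine, transition)
site 21: T→C (pyrimidine→pyrimidine, transition)
site 22: G→A (purine→purine, transition)
site 26: T→C (pyrimidine→pyrimidine, transition)
site 29: T→C (pyrimidine→pyrimidine, transition)

10 transitions, 0 transversions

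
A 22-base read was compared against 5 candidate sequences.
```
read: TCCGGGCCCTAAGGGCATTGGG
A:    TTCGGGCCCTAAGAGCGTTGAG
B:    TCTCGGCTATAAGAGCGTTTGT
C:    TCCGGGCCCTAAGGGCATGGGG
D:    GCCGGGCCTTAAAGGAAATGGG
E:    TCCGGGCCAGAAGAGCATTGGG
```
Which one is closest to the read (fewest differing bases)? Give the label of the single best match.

C

Hamming distances to read — A: 4; B: 8; C: 1; D: 5; E: 3.
Smallest is C with 1 mismatch.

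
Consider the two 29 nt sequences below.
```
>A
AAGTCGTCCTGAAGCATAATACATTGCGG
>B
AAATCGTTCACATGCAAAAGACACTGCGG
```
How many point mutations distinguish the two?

8

Comparing position by position, 8 positions differ: 3 (G/A), 8 (C/T), 10 (T/A), 11 (G/C), 13 (A/T), 17 (T/A), 20 (T/G), 24 (T/C).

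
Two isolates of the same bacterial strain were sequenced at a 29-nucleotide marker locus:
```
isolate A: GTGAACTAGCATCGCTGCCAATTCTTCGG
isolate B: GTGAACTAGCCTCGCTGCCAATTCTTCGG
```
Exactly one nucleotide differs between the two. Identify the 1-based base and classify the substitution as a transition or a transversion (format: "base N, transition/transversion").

Base 11 changes A→C. A is a purine and C is a pyrimidine, so this is a transversion.

base 11, transversion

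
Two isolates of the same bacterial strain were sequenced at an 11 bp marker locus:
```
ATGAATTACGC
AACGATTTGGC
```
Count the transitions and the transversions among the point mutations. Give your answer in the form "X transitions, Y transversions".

1 transition, 4 transversions

Transitions (purine↔purine or pyrimidine↔pyrimidine): 4 A→G.
Transversions (purine↔pyrimidine): 2 T→A, 3 G→C, 8 A→T, 9 C→G.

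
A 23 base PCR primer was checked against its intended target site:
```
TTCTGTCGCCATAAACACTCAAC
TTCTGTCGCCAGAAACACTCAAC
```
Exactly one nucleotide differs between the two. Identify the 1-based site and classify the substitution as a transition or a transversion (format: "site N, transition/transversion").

The sequences differ only at site 12: T→G (pyrimidine→purine), a transversion.

site 12, transversion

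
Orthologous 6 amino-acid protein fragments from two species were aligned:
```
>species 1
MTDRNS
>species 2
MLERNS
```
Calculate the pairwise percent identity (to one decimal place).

66.7%

2 positions differ (2, 3), so 4 of 6 match: 4/6 = 66.67%.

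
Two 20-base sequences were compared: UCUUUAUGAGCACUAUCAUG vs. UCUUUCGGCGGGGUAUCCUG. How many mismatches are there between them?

7

Mismatches (1-based): site 6: A→C; site 7: U→G; site 9: A→C; site 11: C→G; site 12: A→G; site 13: C→G; site 18: A→C.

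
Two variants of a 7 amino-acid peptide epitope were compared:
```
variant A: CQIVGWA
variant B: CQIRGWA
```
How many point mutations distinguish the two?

Comparing position by position, 1 position differs: 4 (V/R).

1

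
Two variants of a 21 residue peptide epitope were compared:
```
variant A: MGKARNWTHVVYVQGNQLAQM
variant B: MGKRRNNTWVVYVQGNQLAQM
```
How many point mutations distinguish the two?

The sequences differ at residues 4, 7, 9 (1-based) — 3 in total.

3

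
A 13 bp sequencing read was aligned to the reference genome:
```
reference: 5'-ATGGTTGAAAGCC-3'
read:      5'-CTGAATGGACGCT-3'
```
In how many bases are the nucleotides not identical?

6

Mismatches (1-based): base 1: A→C; base 4: G→A; base 5: T→A; base 8: A→G; base 10: A→C; base 13: C→T.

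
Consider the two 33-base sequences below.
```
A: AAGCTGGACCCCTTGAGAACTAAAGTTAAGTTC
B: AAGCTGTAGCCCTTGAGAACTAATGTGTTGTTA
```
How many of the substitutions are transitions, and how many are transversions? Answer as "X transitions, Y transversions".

0 transitions, 7 transversions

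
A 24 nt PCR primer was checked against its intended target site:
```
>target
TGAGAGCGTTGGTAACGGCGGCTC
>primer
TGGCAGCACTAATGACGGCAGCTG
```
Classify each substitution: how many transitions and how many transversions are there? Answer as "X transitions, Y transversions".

7 transitions, 2 transversions

Transitions (purine↔purine or pyrimidine↔pyrimidine): 3 A→G, 8 G→A, 9 T→C, 11 G→A, 12 G→A, 14 A→G, 20 G→A.
Transversions (purine↔pyrimidine): 4 G→C, 24 C→G.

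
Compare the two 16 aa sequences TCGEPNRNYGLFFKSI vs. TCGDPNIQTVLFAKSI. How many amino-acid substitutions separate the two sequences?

Mismatches (1-based): position 4: E→D; position 7: R→I; position 8: N→Q; position 9: Y→T; position 10: G→V; position 13: F→A.

6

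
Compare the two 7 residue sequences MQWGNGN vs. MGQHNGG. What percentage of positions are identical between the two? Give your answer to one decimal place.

Mismatches at positions 2, 3, 4, 7 (1-based): 4 of 7.
Identical positions: 3/7 = 42.86% → 42.9%.

42.9%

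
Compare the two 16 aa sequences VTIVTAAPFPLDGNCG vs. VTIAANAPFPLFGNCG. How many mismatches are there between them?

The sequences differ at residues 4, 5, 6, 12 (1-based) — 4 in total.

4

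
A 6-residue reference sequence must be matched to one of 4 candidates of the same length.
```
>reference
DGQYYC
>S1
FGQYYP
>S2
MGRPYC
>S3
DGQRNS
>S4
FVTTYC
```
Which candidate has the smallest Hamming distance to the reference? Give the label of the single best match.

Hamming distances to reference — S1: 2; S2: 3; S3: 3; S4: 4.
Smallest is S1 with 2 mismatches.

S1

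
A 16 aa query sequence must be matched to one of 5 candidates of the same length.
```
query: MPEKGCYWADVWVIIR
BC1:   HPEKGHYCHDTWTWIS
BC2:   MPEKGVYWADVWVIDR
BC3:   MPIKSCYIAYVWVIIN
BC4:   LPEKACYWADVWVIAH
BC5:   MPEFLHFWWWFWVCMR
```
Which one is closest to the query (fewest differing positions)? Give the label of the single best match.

BC2

Hamming distances to query — BC1: 8; BC2: 2; BC3: 5; BC4: 4; BC5: 9.
Smallest is BC2 with 2 mismatches.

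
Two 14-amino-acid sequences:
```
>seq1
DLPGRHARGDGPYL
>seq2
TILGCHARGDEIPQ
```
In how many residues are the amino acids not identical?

8

The sequences differ at residues 1, 2, 3, 5, 11, 12, 13, 14 (1-based) — 8 in total.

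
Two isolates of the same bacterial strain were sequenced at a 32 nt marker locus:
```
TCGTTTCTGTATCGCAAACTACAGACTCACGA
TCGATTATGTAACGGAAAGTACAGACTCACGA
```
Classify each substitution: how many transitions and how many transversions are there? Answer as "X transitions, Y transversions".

Transitions (purine↔purine or pyrimidine↔pyrimidine): none.
Transversions (purine↔pyrimidine): 4 T→A, 7 C→A, 12 T→A, 15 C→G, 19 C→G.

0 transitions, 5 transversions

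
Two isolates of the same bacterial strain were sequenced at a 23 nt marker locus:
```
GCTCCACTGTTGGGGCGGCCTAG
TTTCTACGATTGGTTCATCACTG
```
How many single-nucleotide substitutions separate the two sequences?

The sequences differ at sites 1, 2, 5, 8, 9, 14, 15, 17, 18, 20, 21, 22 (1-based) — 12 in total.

12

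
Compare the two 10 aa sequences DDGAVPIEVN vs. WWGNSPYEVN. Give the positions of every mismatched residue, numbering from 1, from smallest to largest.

Differences at position 1 (D→W), position 2 (D→W), position 4 (A→N), position 5 (V→S), position 7 (I→Y).

1, 2, 4, 5, 7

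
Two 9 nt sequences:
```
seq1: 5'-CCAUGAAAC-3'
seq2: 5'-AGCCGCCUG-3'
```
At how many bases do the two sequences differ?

8

Comparing position by position, 8 bases differ: 1 (C/A), 2 (C/G), 3 (A/C), 4 (U/C), 6 (A/C), 7 (A/C), 8 (A/U), 9 (C/G).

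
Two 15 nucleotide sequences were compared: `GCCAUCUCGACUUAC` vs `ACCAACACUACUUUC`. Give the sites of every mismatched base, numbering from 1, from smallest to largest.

1, 5, 7, 9, 14

Scanning 1-based: 1: G/A; 5: U/A; 7: U/A; 9: G/U; 14: A/U.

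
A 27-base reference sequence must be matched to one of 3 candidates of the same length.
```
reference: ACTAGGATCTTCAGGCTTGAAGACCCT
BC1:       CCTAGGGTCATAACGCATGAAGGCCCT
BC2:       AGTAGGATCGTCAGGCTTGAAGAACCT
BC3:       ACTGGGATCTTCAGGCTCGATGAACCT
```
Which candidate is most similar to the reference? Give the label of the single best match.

Hamming distances to reference — BC1: 7; BC2: 3; BC3: 4.
Smallest is BC2 with 3 mismatches.

BC2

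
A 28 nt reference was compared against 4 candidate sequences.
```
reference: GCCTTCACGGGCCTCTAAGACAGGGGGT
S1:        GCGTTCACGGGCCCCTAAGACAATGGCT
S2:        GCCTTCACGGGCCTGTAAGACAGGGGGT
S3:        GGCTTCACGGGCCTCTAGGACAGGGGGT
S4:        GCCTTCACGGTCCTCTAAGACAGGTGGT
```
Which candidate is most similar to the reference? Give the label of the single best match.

S1 differs at 5 sites; S2 differs at 1 site; S3 differs at 2 sites; S4 differs at 2 sites. The closest is S2.

S2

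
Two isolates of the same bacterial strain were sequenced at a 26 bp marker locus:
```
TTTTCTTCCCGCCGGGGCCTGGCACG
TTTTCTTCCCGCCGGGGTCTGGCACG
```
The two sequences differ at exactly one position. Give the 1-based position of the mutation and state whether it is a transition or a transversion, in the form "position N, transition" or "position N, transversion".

position 18, transition

The sequences differ only at position 18: C→T (pyrimidine→pyrimidine), a transition.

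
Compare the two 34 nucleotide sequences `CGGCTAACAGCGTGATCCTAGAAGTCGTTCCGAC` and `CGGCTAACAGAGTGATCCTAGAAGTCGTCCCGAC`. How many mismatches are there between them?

Comparing position by position, 2 sites differ: 11 (C/A), 29 (T/C).

2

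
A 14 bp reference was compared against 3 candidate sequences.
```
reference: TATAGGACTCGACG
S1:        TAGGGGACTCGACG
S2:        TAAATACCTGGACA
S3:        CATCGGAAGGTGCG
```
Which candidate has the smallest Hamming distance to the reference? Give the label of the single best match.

S1

Hamming distances to reference — S1: 2; S2: 6; S3: 7.
Smallest is S1 with 2 mismatches.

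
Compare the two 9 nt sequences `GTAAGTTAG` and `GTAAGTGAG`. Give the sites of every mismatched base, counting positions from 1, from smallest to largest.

7

Differences at site 7 (T→G).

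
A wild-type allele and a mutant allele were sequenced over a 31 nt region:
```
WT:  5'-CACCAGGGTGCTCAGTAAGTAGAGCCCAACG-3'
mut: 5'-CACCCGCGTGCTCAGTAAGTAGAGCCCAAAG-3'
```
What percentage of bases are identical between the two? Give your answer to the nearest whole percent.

90%

Mismatches at positions 5, 7, 30 (1-based): 3 of 31.
Identical positions: 28/31 = 90.32% → 90%.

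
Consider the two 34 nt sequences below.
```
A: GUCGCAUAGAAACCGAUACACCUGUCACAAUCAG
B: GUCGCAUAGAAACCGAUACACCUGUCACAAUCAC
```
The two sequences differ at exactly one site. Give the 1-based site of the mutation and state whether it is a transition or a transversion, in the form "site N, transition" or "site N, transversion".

site 34, transversion

Site 34 changes G→C. G is a purine and C is a pyrimidine, so this is a transversion.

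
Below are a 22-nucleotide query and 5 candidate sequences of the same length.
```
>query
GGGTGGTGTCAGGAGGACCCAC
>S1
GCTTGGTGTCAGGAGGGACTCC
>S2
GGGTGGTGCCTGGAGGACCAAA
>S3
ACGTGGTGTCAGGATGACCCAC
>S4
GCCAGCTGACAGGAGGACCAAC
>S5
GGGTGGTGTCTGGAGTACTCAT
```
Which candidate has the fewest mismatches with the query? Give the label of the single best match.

S3

S1 differs at 6 positions; S2 differs at 4 positions; S3 differs at 3 positions; S4 differs at 6 positions; S5 differs at 4 positions. The closest is S3.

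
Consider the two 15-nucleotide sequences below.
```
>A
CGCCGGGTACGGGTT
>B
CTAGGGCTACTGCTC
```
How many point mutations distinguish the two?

7

The sequences differ at bases 2, 3, 4, 7, 11, 13, 15 (1-based) — 7 in total.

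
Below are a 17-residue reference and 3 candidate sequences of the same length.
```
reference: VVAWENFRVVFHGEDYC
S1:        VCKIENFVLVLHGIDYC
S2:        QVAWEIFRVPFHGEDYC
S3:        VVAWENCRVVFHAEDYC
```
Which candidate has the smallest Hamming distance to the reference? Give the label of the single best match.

S3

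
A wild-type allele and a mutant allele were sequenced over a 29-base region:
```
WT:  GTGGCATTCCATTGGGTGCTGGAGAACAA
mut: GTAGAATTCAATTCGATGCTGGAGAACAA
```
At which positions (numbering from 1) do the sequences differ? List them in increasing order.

Differences at position 3 (G→A), position 5 (C→A), position 10 (C→A), position 14 (G→C), position 16 (G→A).

3, 5, 10, 14, 16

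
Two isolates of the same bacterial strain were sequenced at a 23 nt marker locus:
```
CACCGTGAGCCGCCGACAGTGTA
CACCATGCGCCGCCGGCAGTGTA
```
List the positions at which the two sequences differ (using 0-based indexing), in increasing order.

4, 7, 15

Differences at position 4 (G→A), position 7 (A→C), position 15 (A→G).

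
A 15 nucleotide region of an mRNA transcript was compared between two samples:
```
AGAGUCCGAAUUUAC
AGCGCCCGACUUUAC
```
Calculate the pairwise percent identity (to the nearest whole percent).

Mismatches at positions 3, 5, 10 (1-based): 3 of 15.
Identical positions: 12/15 = 80% → 80%.

80%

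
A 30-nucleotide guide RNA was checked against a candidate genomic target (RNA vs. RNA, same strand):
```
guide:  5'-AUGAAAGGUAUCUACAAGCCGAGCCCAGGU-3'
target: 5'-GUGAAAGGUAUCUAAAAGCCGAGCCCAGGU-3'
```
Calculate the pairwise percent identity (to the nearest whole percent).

93%

2 positions differ (1, 15), so 28 of 30 match: 28/30 = 93.33%.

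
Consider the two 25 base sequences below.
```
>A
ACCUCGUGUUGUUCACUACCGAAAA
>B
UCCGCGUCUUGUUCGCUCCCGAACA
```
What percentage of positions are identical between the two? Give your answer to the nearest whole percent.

6 positions differ (1, 4, 8, 15, 18, 24), so 19 of 25 match: 19/25 = 76%.

76%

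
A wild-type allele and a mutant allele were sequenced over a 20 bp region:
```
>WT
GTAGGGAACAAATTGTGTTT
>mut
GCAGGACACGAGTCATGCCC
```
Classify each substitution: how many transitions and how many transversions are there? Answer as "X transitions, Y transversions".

9 transitions, 1 transversion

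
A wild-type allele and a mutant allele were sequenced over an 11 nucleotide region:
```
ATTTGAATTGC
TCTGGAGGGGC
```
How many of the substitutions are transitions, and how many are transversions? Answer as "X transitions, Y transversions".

2 transitions, 4 transversions

Transitions (purine↔purine or pyrimidine↔pyrimidine): 2 T→C, 7 A→G.
Transversions (purine↔pyrimidine): 1 A→T, 4 T→G, 8 T→G, 9 T→G.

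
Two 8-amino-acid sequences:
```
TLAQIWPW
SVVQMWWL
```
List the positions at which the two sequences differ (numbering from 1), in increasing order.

1, 2, 3, 5, 7, 8

Differences at position 1 (T→S), position 2 (L→V), position 3 (A→V), position 5 (I→M), position 7 (P→W), position 8 (W→L).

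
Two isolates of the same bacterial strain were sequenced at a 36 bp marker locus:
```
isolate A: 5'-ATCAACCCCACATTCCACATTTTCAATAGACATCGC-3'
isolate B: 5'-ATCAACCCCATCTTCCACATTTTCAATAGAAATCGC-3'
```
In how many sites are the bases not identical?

Mismatches (1-based): site 11: C→T; site 12: A→C; site 31: C→A.

3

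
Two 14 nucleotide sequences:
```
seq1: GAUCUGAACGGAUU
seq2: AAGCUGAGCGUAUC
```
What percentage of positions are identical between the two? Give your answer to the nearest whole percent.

Mismatches at positions 1, 3, 8, 11, 14 (1-based): 5 of 14.
Identical positions: 9/14 = 64.29% → 64%.

64%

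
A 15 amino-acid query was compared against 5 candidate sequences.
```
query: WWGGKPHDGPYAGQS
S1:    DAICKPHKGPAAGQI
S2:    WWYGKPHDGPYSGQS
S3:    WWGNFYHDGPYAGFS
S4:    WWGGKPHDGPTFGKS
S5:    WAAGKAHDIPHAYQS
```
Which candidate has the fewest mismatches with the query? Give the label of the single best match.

S2

S1 differs at 7 positions; S2 differs at 2 positions; S3 differs at 4 positions; S4 differs at 3 positions; S5 differs at 6 positions. The closest is S2.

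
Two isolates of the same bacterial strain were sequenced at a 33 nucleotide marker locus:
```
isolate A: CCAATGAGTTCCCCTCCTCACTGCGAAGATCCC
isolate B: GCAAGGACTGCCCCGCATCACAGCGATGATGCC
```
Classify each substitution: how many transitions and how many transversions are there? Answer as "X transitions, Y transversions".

Transitions (purine↔purine or pyrimidine↔pyrimidine): none.
Transversions (purine↔pyrimidine): 1 C→G, 5 T→G, 8 G→C, 10 T→G, 15 T→G, 17 C→A, 22 T→A, 27 A→T, 31 C→G.

0 transitions, 9 transversions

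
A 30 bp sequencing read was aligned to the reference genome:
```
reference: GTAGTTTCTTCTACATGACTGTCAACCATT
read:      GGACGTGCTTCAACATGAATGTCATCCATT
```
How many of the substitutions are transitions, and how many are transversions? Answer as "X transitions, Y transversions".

0 transitions, 7 transversions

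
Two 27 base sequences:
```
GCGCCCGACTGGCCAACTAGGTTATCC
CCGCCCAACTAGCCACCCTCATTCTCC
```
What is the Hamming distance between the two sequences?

The sequences differ at bases 1, 7, 11, 16, 18, 19, 20, 21, 24 (1-based) — 9 in total.

9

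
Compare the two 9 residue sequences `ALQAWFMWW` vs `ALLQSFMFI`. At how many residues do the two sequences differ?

Mismatches (1-based): residue 3: Q→L; residue 4: A→Q; residue 5: W→S; residue 8: W→F; residue 9: W→I.

5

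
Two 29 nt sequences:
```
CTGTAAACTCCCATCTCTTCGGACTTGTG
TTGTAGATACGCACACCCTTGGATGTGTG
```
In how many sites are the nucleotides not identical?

12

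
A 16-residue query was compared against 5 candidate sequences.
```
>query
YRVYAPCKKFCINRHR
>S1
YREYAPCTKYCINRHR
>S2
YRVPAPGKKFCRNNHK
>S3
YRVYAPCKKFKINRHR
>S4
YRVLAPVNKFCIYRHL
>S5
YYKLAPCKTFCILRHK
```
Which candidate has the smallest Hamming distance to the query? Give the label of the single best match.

S3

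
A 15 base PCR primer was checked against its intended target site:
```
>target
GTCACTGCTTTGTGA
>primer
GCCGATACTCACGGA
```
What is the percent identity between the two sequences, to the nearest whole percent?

8 positions differ (2, 4, 5, 7, 10, 11, 12, 13), so 7 of 15 match: 7/15 = 46.67%.

47%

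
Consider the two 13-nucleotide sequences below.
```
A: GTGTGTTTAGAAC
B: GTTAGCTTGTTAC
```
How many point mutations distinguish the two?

6

The sequences differ at bases 3, 4, 6, 9, 10, 11 (1-based) — 6 in total.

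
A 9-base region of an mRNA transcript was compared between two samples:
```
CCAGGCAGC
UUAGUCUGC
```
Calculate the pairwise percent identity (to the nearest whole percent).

Mismatches at positions 1, 2, 5, 7 (1-based): 4 of 9.
Identical positions: 5/9 = 55.56% → 56%.

56%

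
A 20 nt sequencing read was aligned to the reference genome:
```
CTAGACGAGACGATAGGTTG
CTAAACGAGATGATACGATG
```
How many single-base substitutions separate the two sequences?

Mismatches (1-based): position 4: G→A; position 11: C→T; position 16: G→C; position 18: T→A.

4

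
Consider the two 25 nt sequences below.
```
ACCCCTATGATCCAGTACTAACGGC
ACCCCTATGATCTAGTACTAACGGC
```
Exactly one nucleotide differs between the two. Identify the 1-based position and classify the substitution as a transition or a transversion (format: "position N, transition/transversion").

Position 13 changes C→T. C is a pyrimidine and T is a pyrimidine, so this is a transition.

position 13, transition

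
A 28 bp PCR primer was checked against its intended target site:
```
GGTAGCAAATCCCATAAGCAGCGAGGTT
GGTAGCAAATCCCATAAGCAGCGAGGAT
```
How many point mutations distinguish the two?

Comparing position by position, 1 base differs: 27 (T/A).

1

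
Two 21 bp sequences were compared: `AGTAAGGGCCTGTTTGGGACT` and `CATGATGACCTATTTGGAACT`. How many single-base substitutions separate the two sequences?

7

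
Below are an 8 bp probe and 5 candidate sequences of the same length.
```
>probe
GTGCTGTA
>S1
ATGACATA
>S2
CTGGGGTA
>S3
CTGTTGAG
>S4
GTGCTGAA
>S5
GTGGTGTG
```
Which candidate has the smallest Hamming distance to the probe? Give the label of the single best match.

S4

Hamming distances to probe — S1: 4; S2: 3; S3: 4; S4: 1; S5: 2.
Smallest is S4 with 1 mismatch.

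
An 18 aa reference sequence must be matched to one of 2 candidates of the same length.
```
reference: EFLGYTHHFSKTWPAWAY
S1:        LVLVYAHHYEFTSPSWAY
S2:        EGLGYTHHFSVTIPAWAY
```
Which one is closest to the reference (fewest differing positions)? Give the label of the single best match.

S2

S1 differs at 9 positions; S2 differs at 3 positions. The closest is S2.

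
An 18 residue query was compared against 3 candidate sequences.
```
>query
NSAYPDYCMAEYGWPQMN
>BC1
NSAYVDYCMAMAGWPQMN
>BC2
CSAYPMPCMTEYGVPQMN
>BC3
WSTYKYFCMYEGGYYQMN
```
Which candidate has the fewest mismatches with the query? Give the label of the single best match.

Hamming distances to query — BC1: 3; BC2: 5; BC3: 9.
Smallest is BC1 with 3 mismatches.

BC1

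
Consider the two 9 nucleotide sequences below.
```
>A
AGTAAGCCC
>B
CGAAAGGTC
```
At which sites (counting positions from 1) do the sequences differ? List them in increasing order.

1, 3, 7, 8

Differences at site 1 (A→C), site 3 (T→A), site 7 (C→G), site 8 (C→T).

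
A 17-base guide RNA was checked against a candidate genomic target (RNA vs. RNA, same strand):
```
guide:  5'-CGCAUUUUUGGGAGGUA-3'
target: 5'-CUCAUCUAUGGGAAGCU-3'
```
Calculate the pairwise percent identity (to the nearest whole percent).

65%

6 positions differ (2, 6, 8, 14, 16, 17), so 11 of 17 match: 11/17 = 64.71%.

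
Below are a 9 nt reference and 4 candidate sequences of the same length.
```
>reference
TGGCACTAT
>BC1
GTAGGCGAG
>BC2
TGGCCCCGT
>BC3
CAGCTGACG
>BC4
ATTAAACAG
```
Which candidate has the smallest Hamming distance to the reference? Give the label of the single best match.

BC1 differs at 7 bases; BC2 differs at 3 bases; BC3 differs at 7 bases; BC4 differs at 7 bases. The closest is BC2.

BC2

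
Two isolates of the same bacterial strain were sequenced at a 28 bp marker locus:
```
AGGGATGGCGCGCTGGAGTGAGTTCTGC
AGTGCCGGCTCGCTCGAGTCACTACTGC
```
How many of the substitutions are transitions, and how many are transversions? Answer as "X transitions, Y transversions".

Transitions (purine↔purine or pyrimidine↔pyrimidine): 6 T→C.
Transversions (purine↔pyrimidine): 3 G→T, 5 A→C, 10 G→T, 15 G→C, 20 G→C, 22 G→C, 24 T→A.

1 transition, 7 transversions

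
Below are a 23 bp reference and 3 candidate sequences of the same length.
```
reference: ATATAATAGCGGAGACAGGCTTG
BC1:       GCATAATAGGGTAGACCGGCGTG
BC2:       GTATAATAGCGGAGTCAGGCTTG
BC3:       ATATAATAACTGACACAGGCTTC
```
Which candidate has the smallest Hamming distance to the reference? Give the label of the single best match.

BC2

Hamming distances to reference — BC1: 6; BC2: 2; BC3: 4.
Smallest is BC2 with 2 mismatches.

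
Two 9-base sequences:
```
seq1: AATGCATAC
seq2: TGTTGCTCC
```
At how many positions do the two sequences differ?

Mismatches (1-based): position 1: A→T; position 2: A→G; position 4: G→T; position 5: C→G; position 6: A→C; position 8: A→C.

6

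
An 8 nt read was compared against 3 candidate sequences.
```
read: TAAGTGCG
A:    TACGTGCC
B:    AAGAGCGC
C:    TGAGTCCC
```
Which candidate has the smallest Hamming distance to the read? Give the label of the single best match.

A

A differs at 2 positions; B differs at 7 positions; C differs at 3 positions. The closest is A.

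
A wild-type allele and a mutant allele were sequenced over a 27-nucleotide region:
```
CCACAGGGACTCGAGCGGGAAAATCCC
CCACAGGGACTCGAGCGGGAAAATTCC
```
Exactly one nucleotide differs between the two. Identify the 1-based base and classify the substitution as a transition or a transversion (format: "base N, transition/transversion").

Base 25 changes C→T. C is a pyrimidine and T is a pyrimidine, so this is a transition.

base 25, transition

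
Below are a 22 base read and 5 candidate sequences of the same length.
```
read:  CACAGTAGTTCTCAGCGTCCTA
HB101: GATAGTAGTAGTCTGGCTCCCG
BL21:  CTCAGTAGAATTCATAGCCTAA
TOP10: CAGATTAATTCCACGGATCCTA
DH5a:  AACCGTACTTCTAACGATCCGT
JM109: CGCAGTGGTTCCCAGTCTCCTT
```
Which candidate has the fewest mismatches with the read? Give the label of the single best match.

JM109

Hamming distances to read — HB101: 9; BL21: 9; TOP10: 8; DH5a: 9; JM109: 6.
Smallest is JM109 with 6 mismatches.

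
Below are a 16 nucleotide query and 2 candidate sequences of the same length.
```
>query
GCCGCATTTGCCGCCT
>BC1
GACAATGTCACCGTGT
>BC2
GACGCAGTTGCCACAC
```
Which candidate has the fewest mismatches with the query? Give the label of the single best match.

BC2

BC1 differs at 9 bases; BC2 differs at 5 bases. The closest is BC2.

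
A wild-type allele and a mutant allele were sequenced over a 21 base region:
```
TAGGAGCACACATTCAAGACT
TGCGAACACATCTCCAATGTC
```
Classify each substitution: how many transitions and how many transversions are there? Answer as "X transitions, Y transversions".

7 transitions, 3 transversions

Mismatches (1-based):
position 2: A→G (purine→purine, transition)
position 3: G→C (purine→pyrimidine, transversion)
position 6: G→A (purine→purine, transition)
position 11: C→T (pyrimidine→pyrimidine, transition)
position 12: A→C (purine→pyrimidine, transversion)
position 14: T→C (pyrimidine→pyrimidine, transition)
position 18: G→T (purine→pyrimidine, transversion)
position 19: A→G (purine→purine, transition)
position 20: C→T (pyrimidine→pyrimidine, transition)
position 21: T→C (pyrimidine→pyrimidine, transition)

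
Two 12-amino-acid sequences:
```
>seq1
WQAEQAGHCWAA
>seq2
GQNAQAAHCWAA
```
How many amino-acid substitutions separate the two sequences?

4

Comparing position by position, 4 residues differ: 1 (W/G), 3 (A/N), 4 (E/A), 7 (G/A).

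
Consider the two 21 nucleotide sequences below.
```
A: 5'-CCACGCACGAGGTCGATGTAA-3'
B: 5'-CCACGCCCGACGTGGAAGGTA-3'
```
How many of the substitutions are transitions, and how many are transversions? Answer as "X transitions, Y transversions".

0 transitions, 6 transversions

Mismatches (1-based):
site 7: A→C (purine→pyrimidine, transversion)
site 11: G→C (purine→pyrimidine, transversion)
site 14: C→G (pyrimidine→purine, transversion)
site 17: T→A (pyrimidine→purine, transversion)
site 19: T→G (pyrimidine→purine, transversion)
site 20: A→T (purine→pyrimidine, transversion)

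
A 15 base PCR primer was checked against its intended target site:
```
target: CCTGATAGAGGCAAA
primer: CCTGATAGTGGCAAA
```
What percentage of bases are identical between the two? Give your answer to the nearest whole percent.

93%

1 position differs (9), so 14 of 15 match: 14/15 = 93.33%.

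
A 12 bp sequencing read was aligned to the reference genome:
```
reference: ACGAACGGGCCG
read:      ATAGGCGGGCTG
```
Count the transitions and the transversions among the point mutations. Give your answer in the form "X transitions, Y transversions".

Transitions (purine↔purine or pyrimidine↔pyrimidine): 2 C→T, 3 G→A, 4 A→G, 5 A→G, 11 C→T.
Transversions (purine↔pyrimidine): none.

5 transitions, 0 transversions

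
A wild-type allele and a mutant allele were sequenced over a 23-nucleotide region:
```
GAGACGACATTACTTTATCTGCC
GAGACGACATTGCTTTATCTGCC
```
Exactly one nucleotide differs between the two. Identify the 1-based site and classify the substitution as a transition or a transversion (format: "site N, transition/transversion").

Site 12 changes A→G. A is a purine and G is a purine, so this is a transition.

site 12, transition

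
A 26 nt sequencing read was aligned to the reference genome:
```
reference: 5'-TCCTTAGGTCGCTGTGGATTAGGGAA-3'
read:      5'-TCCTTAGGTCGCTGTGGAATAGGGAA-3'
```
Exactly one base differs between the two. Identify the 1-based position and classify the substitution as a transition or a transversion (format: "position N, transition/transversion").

Position 19 changes T→A. T is a pyrimidine and A is a purine, so this is a transversion.

position 19, transversion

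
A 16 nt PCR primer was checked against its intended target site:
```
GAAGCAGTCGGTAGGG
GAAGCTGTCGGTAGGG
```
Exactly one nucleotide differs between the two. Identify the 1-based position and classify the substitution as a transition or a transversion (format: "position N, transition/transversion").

position 6, transversion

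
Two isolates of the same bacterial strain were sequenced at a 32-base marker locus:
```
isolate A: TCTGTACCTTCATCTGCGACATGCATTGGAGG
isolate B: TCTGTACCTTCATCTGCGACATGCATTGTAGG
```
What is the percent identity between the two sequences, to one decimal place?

Mismatch at position 29 (1-based): 1 of 32.
Identical positions: 31/32 = 96.88% → 96.9%.

96.9%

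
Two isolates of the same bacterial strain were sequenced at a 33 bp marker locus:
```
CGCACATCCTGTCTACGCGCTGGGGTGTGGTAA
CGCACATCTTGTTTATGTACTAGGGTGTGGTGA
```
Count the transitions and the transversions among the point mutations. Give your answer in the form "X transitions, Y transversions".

7 transitions, 0 transversions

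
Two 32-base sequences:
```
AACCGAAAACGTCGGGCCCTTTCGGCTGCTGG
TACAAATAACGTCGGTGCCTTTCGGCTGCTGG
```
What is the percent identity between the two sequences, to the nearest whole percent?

6 positions differ (1, 4, 5, 7, 16, 17), so 26 of 32 match: 26/32 = 81.25%.

81%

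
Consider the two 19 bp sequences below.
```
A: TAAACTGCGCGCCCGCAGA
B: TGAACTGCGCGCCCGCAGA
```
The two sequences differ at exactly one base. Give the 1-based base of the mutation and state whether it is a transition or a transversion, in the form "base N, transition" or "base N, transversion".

base 2, transition

Base 2 changes A→G. A is a purine and G is a purine, so this is a transition.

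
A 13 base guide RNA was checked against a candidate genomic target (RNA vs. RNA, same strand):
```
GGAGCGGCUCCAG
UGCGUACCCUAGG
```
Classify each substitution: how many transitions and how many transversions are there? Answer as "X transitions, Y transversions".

Transitions (purine↔purine or pyrimidine↔pyrimidine): 5 C→U, 6 G→A, 9 U→C, 10 C→U, 12 A→G.
Transversions (purine↔pyrimidine): 1 G→U, 3 A→C, 7 G→C, 11 C→A.

5 transitions, 4 transversions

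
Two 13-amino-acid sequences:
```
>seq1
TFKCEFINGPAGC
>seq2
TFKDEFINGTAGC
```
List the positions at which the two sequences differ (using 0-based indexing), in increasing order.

3, 9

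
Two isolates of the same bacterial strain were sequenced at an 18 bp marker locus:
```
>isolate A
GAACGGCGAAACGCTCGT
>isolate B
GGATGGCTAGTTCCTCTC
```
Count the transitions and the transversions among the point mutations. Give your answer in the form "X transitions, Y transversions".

5 transitions, 4 transversions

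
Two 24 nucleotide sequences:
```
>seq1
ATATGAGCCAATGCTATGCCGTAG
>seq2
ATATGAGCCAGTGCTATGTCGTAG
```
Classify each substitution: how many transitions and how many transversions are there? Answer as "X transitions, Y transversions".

Transitions (purine↔purine or pyrimidine↔pyrimidine): 11 A→G, 19 C→T.
Transversions (purine↔pyrimidine): none.

2 transitions, 0 transversions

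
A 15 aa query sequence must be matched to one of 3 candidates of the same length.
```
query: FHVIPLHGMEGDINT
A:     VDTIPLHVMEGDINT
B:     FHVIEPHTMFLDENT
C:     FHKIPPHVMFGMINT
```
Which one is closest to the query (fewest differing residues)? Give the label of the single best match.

A

A differs at 4 residues; B differs at 6 residues; C differs at 5 residues. The closest is A.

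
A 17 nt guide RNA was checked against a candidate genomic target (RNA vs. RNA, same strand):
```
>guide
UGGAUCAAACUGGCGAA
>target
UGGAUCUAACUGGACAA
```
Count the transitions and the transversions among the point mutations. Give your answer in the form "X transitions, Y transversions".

Transitions (purine↔purine or pyrimidine↔pyrimidine): none.
Transversions (purine↔pyrimidine): 7 A→U, 14 C→A, 15 G→C.

0 transitions, 3 transversions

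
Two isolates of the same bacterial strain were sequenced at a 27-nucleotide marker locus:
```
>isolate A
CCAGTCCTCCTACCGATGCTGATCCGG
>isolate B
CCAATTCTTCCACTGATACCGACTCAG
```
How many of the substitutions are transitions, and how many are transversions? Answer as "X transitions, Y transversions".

Mismatches (1-based):
base 4: G→A (purine→purine, transition)
base 6: C→T (pyrimidine→pyrimidine, transition)
base 9: C→T (pyrimidine→pyrimidine, transition)
base 11: T→C (pyrimidine→pyrimidine, transition)
base 14: C→T (pyrimidine→pyrimidine, transition)
base 18: G→A (purine→purine, transition)
base 20: T→C (pyrimidine→pyrimidine, transition)
base 23: T→C (pyrimidine→pyrimidine, transition)
base 24: C→T (pyrimidine→pyrimidine, transition)
base 26: G→A (purine→purine, transition)

10 transitions, 0 transversions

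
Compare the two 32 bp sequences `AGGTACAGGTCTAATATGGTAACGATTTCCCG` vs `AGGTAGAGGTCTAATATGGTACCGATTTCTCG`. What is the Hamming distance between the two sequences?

3

Comparing position by position, 3 positions differ: 6 (C/G), 22 (A/C), 30 (C/T).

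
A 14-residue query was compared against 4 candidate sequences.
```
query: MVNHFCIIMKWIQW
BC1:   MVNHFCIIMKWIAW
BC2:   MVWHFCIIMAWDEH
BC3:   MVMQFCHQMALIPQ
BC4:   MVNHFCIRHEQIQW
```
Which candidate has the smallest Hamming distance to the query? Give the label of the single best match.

Hamming distances to query — BC1: 1; BC2: 5; BC3: 8; BC4: 4.
Smallest is BC1 with 1 mismatch.

BC1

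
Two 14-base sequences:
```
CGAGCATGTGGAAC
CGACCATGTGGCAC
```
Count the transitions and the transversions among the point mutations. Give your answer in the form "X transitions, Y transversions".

Transitions (purine↔purine or pyrimidine↔pyrimidine): none.
Transversions (purine↔pyrimidine): 4 G→C, 12 A→C.

0 transitions, 2 transversions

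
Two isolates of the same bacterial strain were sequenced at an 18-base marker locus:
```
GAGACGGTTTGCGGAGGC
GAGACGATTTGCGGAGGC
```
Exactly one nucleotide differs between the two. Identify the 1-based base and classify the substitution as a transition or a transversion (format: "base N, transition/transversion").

base 7, transition

Base 7 changes G→A. G is a purine and A is a purine, so this is a transition.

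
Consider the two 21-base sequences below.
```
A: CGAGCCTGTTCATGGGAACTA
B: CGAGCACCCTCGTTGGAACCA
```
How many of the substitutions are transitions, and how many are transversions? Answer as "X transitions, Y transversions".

Transitions (purine↔purine or pyrimidine↔pyrimidine): 7 T→C, 9 T→C, 12 A→G, 20 T→C.
Transversions (purine↔pyrimidine): 6 C→A, 8 G→C, 14 G→T.

4 transitions, 3 transversions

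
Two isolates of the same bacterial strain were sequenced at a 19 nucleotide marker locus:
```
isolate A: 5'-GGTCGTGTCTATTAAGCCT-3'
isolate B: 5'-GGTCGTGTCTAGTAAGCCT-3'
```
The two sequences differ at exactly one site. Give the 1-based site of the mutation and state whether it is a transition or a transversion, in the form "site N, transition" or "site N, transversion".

site 12, transversion

The sequences differ only at site 12: T→G (pyrimidine→purine), a transversion.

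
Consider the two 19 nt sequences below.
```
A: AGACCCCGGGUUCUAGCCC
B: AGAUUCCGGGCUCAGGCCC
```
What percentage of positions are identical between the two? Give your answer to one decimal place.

Mismatches at positions 4, 5, 11, 14, 15 (1-based): 5 of 19.
Identical positions: 14/19 = 73.68% → 73.7%.

73.7%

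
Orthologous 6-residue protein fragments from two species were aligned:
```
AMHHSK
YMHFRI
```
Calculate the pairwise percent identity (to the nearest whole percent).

33%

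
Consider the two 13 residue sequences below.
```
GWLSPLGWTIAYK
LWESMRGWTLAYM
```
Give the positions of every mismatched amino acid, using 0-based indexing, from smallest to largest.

0, 2, 4, 5, 9, 12

Scanning 0-based: 0: G/L; 2: L/E; 4: P/M; 5: L/R; 9: I/L; 12: K/M.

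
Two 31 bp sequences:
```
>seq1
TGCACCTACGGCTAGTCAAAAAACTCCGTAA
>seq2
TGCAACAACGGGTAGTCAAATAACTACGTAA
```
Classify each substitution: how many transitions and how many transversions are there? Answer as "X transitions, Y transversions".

0 transitions, 5 transversions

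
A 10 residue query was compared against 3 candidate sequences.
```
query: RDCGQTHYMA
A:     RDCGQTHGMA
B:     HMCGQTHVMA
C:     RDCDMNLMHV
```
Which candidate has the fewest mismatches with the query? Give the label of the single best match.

A differs at 1 residue; B differs at 3 residues; C differs at 7 residues. The closest is A.

A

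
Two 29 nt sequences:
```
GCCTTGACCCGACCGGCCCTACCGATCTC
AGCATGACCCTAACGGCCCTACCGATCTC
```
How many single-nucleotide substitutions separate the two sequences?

5

Mismatches (1-based): base 1: G→A; base 2: C→G; base 4: T→A; base 11: G→T; base 13: C→A.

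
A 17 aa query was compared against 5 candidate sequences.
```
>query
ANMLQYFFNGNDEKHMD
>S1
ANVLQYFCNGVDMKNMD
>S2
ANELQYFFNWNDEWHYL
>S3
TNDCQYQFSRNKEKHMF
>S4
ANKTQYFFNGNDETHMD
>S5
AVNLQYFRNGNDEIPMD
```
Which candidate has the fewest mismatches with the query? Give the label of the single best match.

S1 differs at 5 residues; S2 differs at 5 residues; S3 differs at 8 residues; S4 differs at 3 residues; S5 differs at 5 residues. The closest is S4.

S4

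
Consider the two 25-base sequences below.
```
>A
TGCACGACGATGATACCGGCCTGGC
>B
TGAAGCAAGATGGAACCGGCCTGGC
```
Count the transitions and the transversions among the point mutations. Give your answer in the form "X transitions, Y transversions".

Mismatches (1-based):
base 3: C→A (pyrimidine→purine, transversion)
base 5: C→G (pyrimidine→purine, transversion)
base 6: G→C (purine→pyrimidine, transversion)
base 8: C→A (pyrimidine→purine, transversion)
base 13: A→G (purine→purine, transition)
base 14: T→A (pyrimidine→purine, transversion)

1 transition, 5 transversions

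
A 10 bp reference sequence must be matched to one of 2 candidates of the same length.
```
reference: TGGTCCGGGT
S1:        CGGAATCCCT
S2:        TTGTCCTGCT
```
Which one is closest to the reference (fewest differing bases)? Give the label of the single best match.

Hamming distances to reference — S1: 7; S2: 3.
Smallest is S2 with 3 mismatches.

S2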